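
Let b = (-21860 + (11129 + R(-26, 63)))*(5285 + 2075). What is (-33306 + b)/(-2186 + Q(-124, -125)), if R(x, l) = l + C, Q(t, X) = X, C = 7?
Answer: 78498266/2311 ≈ 33967.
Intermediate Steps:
R(x, l) = 7 + l (R(x, l) = l + 7 = 7 + l)
b = -78464960 (b = (-21860 + (11129 + (7 + 63)))*(5285 + 2075) = (-21860 + (11129 + 70))*7360 = (-21860 + 11199)*7360 = -10661*7360 = -78464960)
(-33306 + b)/(-2186 + Q(-124, -125)) = (-33306 - 78464960)/(-2186 - 125) = -78498266/(-2311) = -78498266*(-1/2311) = 78498266/2311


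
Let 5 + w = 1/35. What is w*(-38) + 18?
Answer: 7242/35 ≈ 206.91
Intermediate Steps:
w = -174/35 (w = -5 + 1/35 = -174/35 ≈ -4.9714)
w*(-38) + 18 = -174/35*(-38) + 18 = 6612/35 + 18 = 7242/35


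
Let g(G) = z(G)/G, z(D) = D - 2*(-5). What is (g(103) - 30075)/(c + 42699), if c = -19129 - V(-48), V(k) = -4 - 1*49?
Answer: -3097612/2433169 ≈ -1.2731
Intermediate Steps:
V(k) = -53 (V(k) = -4 - 49 = -53)
z(D) = 10 + D (z(D) = D + 10 = 10 + D)
g(G) = (10 + G)/G
c = -19076 (c = -19129 - 1*(-53) = -19129 + 53 = -19076)
(g(103) - 30075)/(c + 42699) = ((10 + 103)/103 - 30075)/(-19076 + 42699) = ((1/103)*113 - 30075)/23623 = (113/103 - 30075)*(1/23623) = -3097612/103*1/23623 = -3097612/2433169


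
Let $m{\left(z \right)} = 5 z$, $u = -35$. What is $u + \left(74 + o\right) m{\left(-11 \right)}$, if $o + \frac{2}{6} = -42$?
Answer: $- \frac{5330}{3} \approx -1776.7$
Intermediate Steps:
$o = - \frac{127}{3}$ ($o = - \frac{1}{3} - 42 = - \frac{127}{3} \approx -42.333$)
$u + \left(74 + o\right) m{\left(-11 \right)} = -35 + \left(74 - \frac{127}{3}\right) 5 \left(-11\right) = -35 + \frac{95}{3} \left(-55\right) = -35 - \frac{5225}{3} = - \frac{5330}{3}$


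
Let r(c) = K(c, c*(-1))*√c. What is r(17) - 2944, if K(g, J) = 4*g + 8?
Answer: -2944 + 76*√17 ≈ -2630.6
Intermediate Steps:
K(g, J) = 8 + 4*g
r(c) = √c*(8 + 4*c) (r(c) = (8 + 4*c)*√c = √c*(8 + 4*c))
r(17) - 2944 = 4*√17*(2 + 17) - 2944 = 4*√17*19 - 2944 = 76*√17 - 2944 = -2944 + 76*√17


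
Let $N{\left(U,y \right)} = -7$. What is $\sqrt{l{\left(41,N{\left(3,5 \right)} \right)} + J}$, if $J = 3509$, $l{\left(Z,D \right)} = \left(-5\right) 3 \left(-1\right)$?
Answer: $2 \sqrt{881} \approx 59.363$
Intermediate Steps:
$l{\left(Z,D \right)} = 15$ ($l{\left(Z,D \right)} = \left(-15\right) \left(-1\right) = 15$)
$\sqrt{l{\left(41,N{\left(3,5 \right)} \right)} + J} = \sqrt{15 + 3509} = \sqrt{3524} = 2 \sqrt{881}$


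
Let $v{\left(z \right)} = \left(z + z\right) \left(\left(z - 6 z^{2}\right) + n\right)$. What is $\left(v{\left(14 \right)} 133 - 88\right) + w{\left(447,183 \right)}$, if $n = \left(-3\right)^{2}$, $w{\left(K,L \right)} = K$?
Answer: $-4293413$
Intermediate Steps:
$n = 9$
$v{\left(z \right)} = 2 z \left(9 + z - 6 z^{2}\right)$ ($v{\left(z \right)} = \left(z + z\right) \left(\left(z - 6 z^{2}\right) + 9\right) = 2 z \left(\left(z - 6 z^{2}\right) + 9\right) = 2 z \left(9 + z - 6 z^{2}\right)$)
$\left(v{\left(14 \right)} 133 - 88\right) + w{\left(447,183 \right)} = \left(2 \cdot 14 \left(9 + 14 - 6 \cdot 14^{2}\right) 133 - 88\right) + 447 = \left(2 \cdot 14 \left(9 + 14 - 1176\right) 133 - 88\right) + 447 = \left(2 \cdot 14 \left(-1153\right) 133 - 88\right) + 447 = \left(\left(-32284\right) 133 - 88\right) + 447 = \left(-4293772 - 88\right) + 447 = -4293860 + 447 = -4293413$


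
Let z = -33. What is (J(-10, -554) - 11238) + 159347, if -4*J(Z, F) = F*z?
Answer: 287077/2 ≈ 1.4354e+5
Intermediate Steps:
J(Z, F) = 33*F/4 (J(Z, F) = -F*(-33)/4 = -(-33)*F/4 = 33*F/4)
(J(-10, -554) - 11238) + 159347 = ((33/4)*(-554) - 11238) + 159347 = (-9141/2 - 11238) + 159347 = -31617/2 + 159347 = 287077/2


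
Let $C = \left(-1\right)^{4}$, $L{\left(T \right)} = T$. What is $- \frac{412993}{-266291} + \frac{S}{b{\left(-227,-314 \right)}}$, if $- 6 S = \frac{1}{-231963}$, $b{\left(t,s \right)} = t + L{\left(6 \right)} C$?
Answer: $\frac{127029600047143}{81906568142958} \approx 1.5509$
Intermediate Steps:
$C = 1$
$b{\left(t,s \right)} = 6 + t$ ($b{\left(t,s \right)} = t + 6 \cdot 1 = t + 6 = 6 + t$)
$S = \frac{1}{1391778}$ ($S = - \frac{1}{6 \left(-231963\right)} = \left(- \frac{1}{6}\right) \left(- \frac{1}{231963}\right) = \frac{1}{1391778} \approx 7.1851 \cdot 10^{-7}$)
$- \frac{412993}{-266291} + \frac{S}{b{\left(-227,-314 \right)}} = - \frac{412993}{-266291} + \frac{1}{1391778 \left(6 - 227\right)} = \left(-412993\right) \left(- \frac{1}{266291}\right) + \frac{1}{1391778 \left(-221\right)} = \frac{412993}{266291} + \frac{1}{1391778} \left(- \frac{1}{221}\right) = \frac{412993}{266291} - \frac{1}{307582938} = \frac{127029600047143}{81906568142958}$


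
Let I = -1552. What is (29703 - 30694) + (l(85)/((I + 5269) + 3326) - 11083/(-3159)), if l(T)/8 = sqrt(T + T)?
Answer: -3119486/3159 + 8*sqrt(170)/7043 ≈ -987.48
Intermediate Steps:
l(T) = 8*sqrt(2)*sqrt(T) (l(T) = 8*sqrt(T + T) = 8*sqrt(2*T) = 8*(sqrt(2)*sqrt(T)) = 8*sqrt(2)*sqrt(T))
(29703 - 30694) + (l(85)/((I + 5269) + 3326) - 11083/(-3159)) = (29703 - 30694) + ((8*sqrt(2)*sqrt(85))/((-1552 + 5269) + 3326) - 11083/(-3159)) = -991 + ((8*sqrt(170))/(3717 + 3326) - 11083*(-1/3159)) = -991 + ((8*sqrt(170))/7043 + 11083/3159) = -991 + ((8*sqrt(170))*(1/7043) + 11083/3159) = -991 + (8*sqrt(170)/7043 + 11083/3159) = -991 + (11083/3159 + 8*sqrt(170)/7043) = -3119486/3159 + 8*sqrt(170)/7043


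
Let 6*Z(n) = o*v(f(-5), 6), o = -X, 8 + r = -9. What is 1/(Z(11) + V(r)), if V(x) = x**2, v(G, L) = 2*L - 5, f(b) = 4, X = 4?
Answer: 3/853 ≈ 0.0035170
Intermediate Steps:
r = -17 (r = -8 - 9 = -17)
v(G, L) = -5 + 2*L
o = -4 (o = -1*4 = -4)
Z(n) = -14/3 (Z(n) = (-4*(-5 + 2*6))/6 = (-4*(-5 + 12))/6 = (-4*7)/6 = (1/6)*(-28) = -14/3)
1/(Z(11) + V(r)) = 1/(-14/3 + (-17)**2) = 1/(-14/3 + 289) = 1/(853/3) = 3/853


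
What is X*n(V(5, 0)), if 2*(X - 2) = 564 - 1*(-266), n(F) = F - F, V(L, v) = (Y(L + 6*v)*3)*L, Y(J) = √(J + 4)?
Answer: 0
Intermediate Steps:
Y(J) = √(4 + J)
V(L, v) = 3*L*√(4 + L + 6*v) (V(L, v) = (√(4 + (L + 6*v))*3)*L = (√(4 + L + 6*v)*3)*L = (3*√(4 + L + 6*v))*L = 3*L*√(4 + L + 6*v))
n(F) = 0
X = 417 (X = 2 + (564 - 1*(-266))/2 = 2 + (564 + 266)/2 = 2 + (½)*830 = 2 + 415 = 417)
X*n(V(5, 0)) = 417*0 = 0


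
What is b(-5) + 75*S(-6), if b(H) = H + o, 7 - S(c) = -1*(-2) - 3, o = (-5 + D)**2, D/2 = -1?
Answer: 644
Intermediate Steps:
D = -2 (D = 2*(-1) = -2)
o = 49 (o = (-5 - 2)**2 = (-7)**2 = 49)
S(c) = 8 (S(c) = 7 - (-1*(-2) - 3) = 7 - (2 - 3) = 7 - 1*(-1) = 7 + 1 = 8)
b(H) = 49 + H (b(H) = H + 49 = 49 + H)
b(-5) + 75*S(-6) = (49 - 5) + 75*8 = 44 + 600 = 644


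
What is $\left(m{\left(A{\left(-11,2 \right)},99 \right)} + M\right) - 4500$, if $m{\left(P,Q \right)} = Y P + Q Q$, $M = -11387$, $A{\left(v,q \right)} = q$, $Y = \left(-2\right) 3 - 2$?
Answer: $-6102$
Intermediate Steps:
$Y = -8$ ($Y = -6 - 2 = -8$)
$m{\left(P,Q \right)} = Q^{2} - 8 P$ ($m{\left(P,Q \right)} = - 8 P + Q Q = - 8 P + Q^{2} = Q^{2} - 8 P$)
$\left(m{\left(A{\left(-11,2 \right)},99 \right)} + M\right) - 4500 = \left(\left(99^{2} - 16\right) - 11387\right) - 4500 = \left(\left(9801 - 16\right) - 11387\right) - 4500 = \left(9785 - 11387\right) - 4500 = -1602 - 4500 = -6102$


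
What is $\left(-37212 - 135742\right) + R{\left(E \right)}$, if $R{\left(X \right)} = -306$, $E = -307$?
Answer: $-173260$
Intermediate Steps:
$\left(-37212 - 135742\right) + R{\left(E \right)} = \left(-37212 - 135742\right) - 306 = -172954 - 306 = -173260$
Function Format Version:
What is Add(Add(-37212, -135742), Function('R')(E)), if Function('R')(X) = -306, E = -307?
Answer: -173260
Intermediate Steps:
Add(Add(-37212, -135742), Function('R')(E)) = Add(Add(-37212, -135742), -306) = Add(-172954, -306) = -173260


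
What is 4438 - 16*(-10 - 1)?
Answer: 4614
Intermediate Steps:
4438 - 16*(-10 - 1) = 4438 - 16*(-11) = 4438 - 1*(-176) = 4438 + 176 = 4614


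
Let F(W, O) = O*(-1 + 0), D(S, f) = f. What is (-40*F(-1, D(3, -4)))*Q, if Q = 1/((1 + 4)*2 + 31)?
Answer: -160/41 ≈ -3.9024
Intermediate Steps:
F(W, O) = -O (F(W, O) = O*(-1) = -O)
Q = 1/41 (Q = 1/(5*2 + 31) = 1/(10 + 31) = 1/41 ≈ 0.024390)
(-40*F(-1, D(3, -4)))*Q = -(-40)*(-4)*(1/41) = -40*4*(1/41) = -160*1/41 = -160/41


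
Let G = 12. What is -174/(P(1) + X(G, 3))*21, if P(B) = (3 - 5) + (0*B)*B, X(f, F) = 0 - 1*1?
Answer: 1218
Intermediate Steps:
X(f, F) = -1 (X(f, F) = 0 - 1 = -1)
P(B) = -2 (P(B) = -2 + 0*B = -2 + 0 = -2)
-174/(P(1) + X(G, 3))*21 = -174/(-2 - 1)*21 = -174/(-3)*21 = -174*(-1/3)*21 = 58*21 = 1218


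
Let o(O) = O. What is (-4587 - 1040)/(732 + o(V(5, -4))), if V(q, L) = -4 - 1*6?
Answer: -5627/722 ≈ -7.7936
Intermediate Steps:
V(q, L) = -10 (V(q, L) = -4 - 6 = -10)
(-4587 - 1040)/(732 + o(V(5, -4))) = (-4587 - 1040)/(732 - 10) = -5627/722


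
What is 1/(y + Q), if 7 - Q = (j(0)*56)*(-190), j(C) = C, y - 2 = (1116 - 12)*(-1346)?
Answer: -1/1485975 ≈ -6.7296e-7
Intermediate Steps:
y = -1485982 (y = 2 + (1116 - 12)*(-1346) = 2 + 1104*(-1346) = 2 - 1485984 = -1485982)
Q = 7 (Q = 7 - 0*56*(-190) = 7 - 0*(-190) = 7 - 1*0 = 7 + 0 = 7)
1/(y + Q) = 1/(-1485982 + 7) = 1/(-1485975) = -1/1485975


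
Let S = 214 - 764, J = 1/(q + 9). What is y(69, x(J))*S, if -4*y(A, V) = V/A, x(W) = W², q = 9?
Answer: 275/44712 ≈ 0.0061505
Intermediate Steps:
J = 1/18 (J = 1/(9 + 9) = 1/18 ≈ 0.055556)
y(A, V) = -V/(4*A)
S = -550
y(69, x(J))*S = -¼*(1/18)²/69*(-550) = -¼*1/324*1/69*(-550) = -1/89424*(-550) = 275/44712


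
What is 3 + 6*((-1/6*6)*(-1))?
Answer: 9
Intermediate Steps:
3 + 6*((-1/6*6)*(-1)) = 3 + 6*((-1*⅙*6)*(-1)) = 3 + 6*(-⅙*6*(-1)) = 3 + 6*(-1*(-1)) = 3 + 6*1 = 3 + 6 = 9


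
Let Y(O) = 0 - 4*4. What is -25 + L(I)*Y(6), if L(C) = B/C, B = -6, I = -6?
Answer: -41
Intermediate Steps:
L(C) = -6/C
Y(O) = -16 (Y(O) = 0 - 16 = -16)
-25 + L(I)*Y(6) = -25 - 6/(-6)*(-16) = -25 - 6*(-⅙)*(-16) = -25 + 1*(-16) = -25 - 16 = -41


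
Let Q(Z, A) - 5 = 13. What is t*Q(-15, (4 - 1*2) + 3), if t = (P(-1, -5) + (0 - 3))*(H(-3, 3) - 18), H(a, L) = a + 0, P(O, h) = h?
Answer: 3024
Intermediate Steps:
Q(Z, A) = 18 (Q(Z, A) = 5 + 13 = 18)
H(a, L) = a
t = 168 (t = (-5 + (0 - 3))*(-3 - 18) = (-5 - 3)*(-21) = -8*(-21) = 168)
t*Q(-15, (4 - 1*2) + 3) = 168*18 = 3024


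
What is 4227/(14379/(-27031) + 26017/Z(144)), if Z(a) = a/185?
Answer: 16453445328/130102051919 ≈ 0.12647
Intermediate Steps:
Z(a) = a/185 (Z(a) = a*(1/185) = a/185)
4227/(14379/(-27031) + 26017/Z(144)) = 4227/(14379/(-27031) + 26017/(((1/185)*144))) = 4227/(14379*(-1/27031) + 26017/(144/185)) = 4227/(-14379/27031 + 26017*(185/144)) = 4227/(-14379/27031 + 4813145/144) = 4227/(130102051919/3892464) = 4227*(3892464/130102051919) = 16453445328/130102051919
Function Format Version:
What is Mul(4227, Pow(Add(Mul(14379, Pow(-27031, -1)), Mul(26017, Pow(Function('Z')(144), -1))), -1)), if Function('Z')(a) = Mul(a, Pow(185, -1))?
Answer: Rational(16453445328, 130102051919) ≈ 0.12647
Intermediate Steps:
Function('Z')(a) = Mul(Rational(1, 185), a) (Function('Z')(a) = Mul(a, Rational(1, 185)) = Mul(Rational(1, 185), a))
Mul(4227, Pow(Add(Mul(14379, Pow(-27031, -1)), Mul(26017, Pow(Function('Z')(144), -1))), -1)) = Mul(4227, Pow(Add(Mul(14379, Pow(-27031, -1)), Mul(26017, Pow(Mul(Rational(1, 185), 144), -1))), -1)) = Mul(4227, Pow(Add(Mul(14379, Rational(-1, 27031)), Mul(26017, Pow(Rational(144, 185), -1))), -1)) = Mul(4227, Pow(Add(Rational(-14379, 27031), Mul(26017, Rational(185, 144))), -1)) = Mul(4227, Pow(Add(Rational(-14379, 27031), Rational(4813145, 144)), -1)) = Mul(4227, Pow(Rational(130102051919, 3892464), -1)) = Mul(4227, Rational(3892464, 130102051919)) = Rational(16453445328, 130102051919)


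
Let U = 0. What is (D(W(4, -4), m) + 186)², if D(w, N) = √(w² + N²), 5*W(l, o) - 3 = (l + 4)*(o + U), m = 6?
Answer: (930 + √1741)²/25 ≈ 37770.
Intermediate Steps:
W(l, o) = ⅗ + o*(4 + l)/5 (W(l, o) = ⅗ + ((l + 4)*(o + 0))/5 = ⅗ + ((4 + l)*o)/5 = ⅗ + (o*(4 + l))/5 = ⅗ + o*(4 + l)/5)
D(w, N) = √(N² + w²)
(D(W(4, -4), m) + 186)² = (√(6² + (⅗ + (⅘)*(-4) + (⅕)*4*(-4))²) + 186)² = (√(36 + (⅗ - 16/5 - 16/5)²) + 186)² = (√(36 + (-29/5)²) + 186)² = (√(36 + 841/25) + 186)² = (√(1741/25) + 186)² = (√1741/5 + 186)² = (186 + √1741/5)²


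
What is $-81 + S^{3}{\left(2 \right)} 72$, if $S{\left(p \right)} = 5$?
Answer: $8919$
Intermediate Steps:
$-81 + S^{3}{\left(2 \right)} 72 = -81 + 5^{3} \cdot 72 = -81 + 125 \cdot 72 = -81 + 9000 = 8919$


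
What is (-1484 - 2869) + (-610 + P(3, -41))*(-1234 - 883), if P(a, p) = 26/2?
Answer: 1259496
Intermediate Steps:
P(a, p) = 13 (P(a, p) = 26*(1/2) = 13)
(-1484 - 2869) + (-610 + P(3, -41))*(-1234 - 883) = (-1484 - 2869) + (-610 + 13)*(-1234 - 883) = -4353 - 597*(-2117) = -4353 + 1263849 = 1259496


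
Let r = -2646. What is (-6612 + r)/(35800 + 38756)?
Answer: -1543/12426 ≈ -0.12418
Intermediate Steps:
(-6612 + r)/(35800 + 38756) = (-6612 - 2646)/(35800 + 38756) = -9258/74556 = -9258*1/74556 = -1543/12426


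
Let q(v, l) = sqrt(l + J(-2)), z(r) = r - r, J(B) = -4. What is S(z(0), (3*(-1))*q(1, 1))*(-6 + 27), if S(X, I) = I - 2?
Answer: -42 - 63*I*sqrt(3) ≈ -42.0 - 109.12*I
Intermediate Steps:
z(r) = 0
q(v, l) = sqrt(-4 + l) (q(v, l) = sqrt(l - 4) = sqrt(-4 + l))
S(X, I) = -2 + I
S(z(0), (3*(-1))*q(1, 1))*(-6 + 27) = (-2 + (3*(-1))*sqrt(-4 + 1))*(-6 + 27) = (-2 - 3*I*sqrt(3))*21 = -42 - 63*I*sqrt(3)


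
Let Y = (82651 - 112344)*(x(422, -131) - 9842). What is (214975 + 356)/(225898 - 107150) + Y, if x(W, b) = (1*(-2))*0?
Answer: 34702738325819/118748 ≈ 2.9224e+8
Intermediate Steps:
x(W, b) = 0 (x(W, b) = -2*0 = 0)
Y = 292238506 (Y = (82651 - 112344)*(0 - 9842) = -29693*(-9842) = 292238506)
(214975 + 356)/(225898 - 107150) + Y = (214975 + 356)/(225898 - 107150) + 292238506 = 215331/118748 + 292238506 = 34702738325819/118748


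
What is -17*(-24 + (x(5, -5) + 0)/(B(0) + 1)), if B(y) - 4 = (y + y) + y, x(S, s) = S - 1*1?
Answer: 1972/5 ≈ 394.40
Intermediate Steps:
x(S, s) = -1 + S (x(S, s) = S - 1 = -1 + S)
B(y) = 4 + 3*y (B(y) = 4 + ((y + y) + y) = 4 + (2*y + y) = 4 + 3*y)
-17*(-24 + (x(5, -5) + 0)/(B(0) + 1)) = -17*(-24 + ((-1 + 5) + 0)/((4 + 3*0) + 1)) = -17*(-24 + (4 + 0)/((4 + 0) + 1)) = -17*(-24 + 4/(4 + 1)) = -17*(-24 + 4/5) = -17*(-24 + 4*(⅕)) = -17*(-24 + ⅘) = -17*(-116/5) = 1972/5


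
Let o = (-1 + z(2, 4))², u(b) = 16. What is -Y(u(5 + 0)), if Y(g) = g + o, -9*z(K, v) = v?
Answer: -1465/81 ≈ -18.086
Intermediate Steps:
z(K, v) = -v/9
o = 169/81 (o = (-1 - ⅑*4)² = (-1 - 4/9)² = (-13/9)² = 169/81 ≈ 2.0864)
Y(g) = 169/81 + g (Y(g) = g + 169/81 = 169/81 + g)
-Y(u(5 + 0)) = -(169/81 + 16) = -1*1465/81 = -1465/81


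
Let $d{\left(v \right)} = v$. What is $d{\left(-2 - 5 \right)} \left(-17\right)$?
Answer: $119$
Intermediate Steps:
$d{\left(-2 - 5 \right)} \left(-17\right) = \left(-2 - 5\right) \left(-17\right) = \left(-7\right) \left(-17\right) = 119$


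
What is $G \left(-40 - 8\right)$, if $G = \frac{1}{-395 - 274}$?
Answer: $\frac{16}{223} \approx 0.071749$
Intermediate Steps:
$G = - \frac{1}{669}$ ($G = \frac{1}{-669} = - \frac{1}{669} \approx -0.0014948$)
$G \left(-40 - 8\right) = - \frac{-40 - 8}{669} = \left(- \frac{1}{669}\right) \left(-48\right) = \frac{16}{223}$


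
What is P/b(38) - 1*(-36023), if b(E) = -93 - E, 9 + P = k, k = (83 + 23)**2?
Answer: 4707786/131 ≈ 35937.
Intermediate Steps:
k = 11236 (k = 106**2 = 11236)
P = 11227 (P = -9 + 11236 = 11227)
P/b(38) - 1*(-36023) = 11227/(-93 - 1*38) - 1*(-36023) = 11227/(-93 - 38) + 36023 = 11227/(-131) + 36023 = 11227*(-1/131) + 36023 = -11227/131 + 36023 = 4707786/131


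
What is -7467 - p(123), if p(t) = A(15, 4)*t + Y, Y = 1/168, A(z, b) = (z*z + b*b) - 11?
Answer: -6007177/168 ≈ -35757.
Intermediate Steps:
A(z, b) = -11 + b² + z² (A(z, b) = (z² + b²) - 11 = (b² + z²) - 11 = -11 + b² + z²)
Y = 1/168 ≈ 0.0059524
p(t) = 1/168 + 230*t (p(t) = (-11 + 4² + 15²)*t + 1/168 = (-11 + 16 + 225)*t + 1/168 = 230*t + 1/168 = 1/168 + 230*t)
-7467 - p(123) = -7467 - (1/168 + 230*123) = -7467 - (1/168 + 28290) = -7467 - 1*4752721/168 = -7467 - 4752721/168 = -6007177/168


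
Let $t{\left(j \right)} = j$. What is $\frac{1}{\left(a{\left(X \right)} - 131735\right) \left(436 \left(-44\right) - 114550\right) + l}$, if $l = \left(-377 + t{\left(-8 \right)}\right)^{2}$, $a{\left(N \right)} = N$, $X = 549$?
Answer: $\frac{1}{17544176749} \approx 5.6999 \cdot 10^{-11}$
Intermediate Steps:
$l = 148225$ ($l = \left(-377 - 8\right)^{2} = \left(-385\right)^{2} = 148225$)
$\frac{1}{\left(a{\left(X \right)} - 131735\right) \left(436 \left(-44\right) - 114550\right) + l} = \frac{1}{\left(549 - 131735\right) \left(436 \left(-44\right) - 114550\right) + 148225} = \frac{1}{- 131186 \left(-19184 - 114550\right) + 148225} = \frac{1}{\left(-131186\right) \left(-133734\right) + 148225} = \frac{1}{17544028524 + 148225} = \frac{1}{17544176749}$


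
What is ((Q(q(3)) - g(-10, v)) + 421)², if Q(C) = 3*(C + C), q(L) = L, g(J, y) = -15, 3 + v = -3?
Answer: 206116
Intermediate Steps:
v = -6 (v = -3 - 3 = -6)
Q(C) = 6*C (Q(C) = 3*(2*C) = 6*C)
((Q(q(3)) - g(-10, v)) + 421)² = ((6*3 - 1*(-15)) + 421)² = ((18 + 15) + 421)² = (33 + 421)² = 454² = 206116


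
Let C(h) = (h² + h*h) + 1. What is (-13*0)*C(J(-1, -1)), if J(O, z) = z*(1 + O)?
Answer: 0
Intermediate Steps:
C(h) = 1 + 2*h² (C(h) = (h² + h²) + 1 = 2*h² + 1 = 1 + 2*h²)
(-13*0)*C(J(-1, -1)) = (-13*0)*(1 + 2*(-(1 - 1))²) = 0*(1 + 2*(-1*0)²) = 0*(1 + 2*0²) = 0*(1 + 2*0) = 0*(1 + 0) = 0*1 = 0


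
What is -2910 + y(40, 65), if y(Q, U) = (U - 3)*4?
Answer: -2662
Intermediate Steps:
y(Q, U) = -12 + 4*U (y(Q, U) = (-3 + U)*4 = -12 + 4*U)
-2910 + y(40, 65) = -2910 + (-12 + 4*65) = -2910 + (-12 + 260) = -2910 + 248 = -2662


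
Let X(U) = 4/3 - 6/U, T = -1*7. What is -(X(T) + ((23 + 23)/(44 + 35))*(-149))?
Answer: 140300/1659 ≈ 84.569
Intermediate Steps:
T = -7
X(U) = 4/3 - 6/U (X(U) = 4*(1/3) - 6/U = 4/3 - 6/U)
-(X(T) + ((23 + 23)/(44 + 35))*(-149)) = -((4/3 - 6/(-7)) + ((23 + 23)/(44 + 35))*(-149)) = -((4/3 - 6*(-1/7)) + (46/79)*(-149)) = -((4/3 + 6/7) + (46*(1/79))*(-149)) = -(46/21 + (46/79)*(-149)) = -(46/21 - 6854/79) = -1*(-140300/1659) = 140300/1659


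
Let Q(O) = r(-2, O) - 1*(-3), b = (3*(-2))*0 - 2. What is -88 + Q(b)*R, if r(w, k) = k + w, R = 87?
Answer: -175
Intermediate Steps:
b = -2 (b = -6*0 - 2 = 0 - 2 = -2)
Q(O) = 1 + O (Q(O) = (O - 2) - 1*(-3) = (-2 + O) + 3 = 1 + O)
-88 + Q(b)*R = -88 + (1 - 2)*87 = -88 - 1*87 = -88 - 87 = -175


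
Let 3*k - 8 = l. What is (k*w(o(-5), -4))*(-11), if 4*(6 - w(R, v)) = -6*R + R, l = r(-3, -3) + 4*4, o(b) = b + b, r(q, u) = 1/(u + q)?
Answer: 20449/36 ≈ 568.03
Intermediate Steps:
r(q, u) = 1/(q + u)
o(b) = 2*b
l = 95/6 (l = 1/(-3 - 3) + 4*4 = 1/(-6) + 16 = -1/6 + 16 = 95/6 ≈ 15.833)
w(R, v) = 6 + 5*R/4 (w(R, v) = 6 - (-6*R + R)/4 = 6 - (-5)*R/4 = 6 + 5*R/4)
k = 143/18 (k = 8/3 + (1/3)*(95/6) = 8/3 + 95/18 = 143/18 ≈ 7.9444)
(k*w(o(-5), -4))*(-11) = (143*(6 + 5*(2*(-5))/4)/18)*(-11) = (143*(6 + (5/4)*(-10))/18)*(-11) = (143*(6 - 25/2)/18)*(-11) = ((143/18)*(-13/2))*(-11) = -1859/36*(-11) = 20449/36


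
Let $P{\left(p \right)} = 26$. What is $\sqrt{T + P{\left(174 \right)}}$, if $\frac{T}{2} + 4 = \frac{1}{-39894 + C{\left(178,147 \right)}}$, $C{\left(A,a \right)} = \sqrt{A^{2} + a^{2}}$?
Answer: $\frac{\sqrt{718090 - 18 \sqrt{53293}}}{\sqrt{39894 - \sqrt{53293}}} \approx 4.2426$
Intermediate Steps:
$T = -8 + \frac{2}{-39894 + \sqrt{53293}}$ ($T = -8 + \frac{2}{-39894 + \sqrt{178^{2} + 147^{2}}} = -8 + \frac{2}{-39894 + \sqrt{31684 + 21609}} = -8 + \frac{2}{-39894 + \sqrt{53293}} \approx -8.0$)
$\sqrt{T + P{\left(174 \right)}} = \sqrt{\left(- \frac{12731903332}{1591477943} - \frac{2 \sqrt{53293}}{1591477943}\right) + 26} = \sqrt{\frac{28646523186}{1591477943} - \frac{2 \sqrt{53293}}{1591477943}}$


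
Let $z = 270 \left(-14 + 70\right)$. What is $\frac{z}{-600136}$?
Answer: $- \frac{1890}{75017} \approx -0.025194$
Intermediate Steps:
$z = 15120$ ($z = 270 \cdot 56 = 15120$)
$\frac{z}{-600136} = \frac{15120}{-600136} = 15120 \left(- \frac{1}{600136}\right) = - \frac{1890}{75017}$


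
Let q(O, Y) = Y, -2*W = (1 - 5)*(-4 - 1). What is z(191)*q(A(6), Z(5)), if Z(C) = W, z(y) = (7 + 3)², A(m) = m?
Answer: -1000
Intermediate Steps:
z(y) = 100 (z(y) = 10² = 100)
W = -10 (W = -(1 - 5)*(-4 - 1)/2 = -(-2)*(-5) = -½*20 = -10)
Z(C) = -10
z(191)*q(A(6), Z(5)) = 100*(-10) = -1000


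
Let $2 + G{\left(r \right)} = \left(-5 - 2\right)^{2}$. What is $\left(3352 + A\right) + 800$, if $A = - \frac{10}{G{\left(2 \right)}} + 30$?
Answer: $\frac{196544}{47} \approx 4181.8$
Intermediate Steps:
$G{\left(r \right)} = 47$ ($G{\left(r \right)} = -2 + \left(-5 - 2\right)^{2} = -2 + \left(-7\right)^{2} = -2 + 49 = 47$)
$A = \frac{1400}{47}$ ($A = - \frac{10}{47} + 30 = \frac{1400}{47} \approx 29.787$)
$\left(3352 + A\right) + 800 = \left(3352 + \frac{1400}{47}\right) + 800 = \frac{158944}{47} + 800 = \frac{196544}{47}$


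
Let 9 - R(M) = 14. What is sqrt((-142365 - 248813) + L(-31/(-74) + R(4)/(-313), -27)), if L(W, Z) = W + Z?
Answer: I*sqrt(209872738133194)/23162 ≈ 625.46*I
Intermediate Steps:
R(M) = -5 (R(M) = 9 - 1*14 = 9 - 14 = -5)
sqrt((-142365 - 248813) + L(-31/(-74) + R(4)/(-313), -27)) = sqrt((-142365 - 248813) + ((-31/(-74) - 5/(-313)) - 27)) = sqrt(-391178 + ((-31*(-1/74) - 5*(-1/313)) - 27)) = sqrt(-391178 + ((31/74 + 5/313) - 27)) = sqrt(-391178 + (10073/23162 - 27)) = sqrt(-391178 - 615301/23162) = sqrt(-9061080137/23162) = I*sqrt(209872738133194)/23162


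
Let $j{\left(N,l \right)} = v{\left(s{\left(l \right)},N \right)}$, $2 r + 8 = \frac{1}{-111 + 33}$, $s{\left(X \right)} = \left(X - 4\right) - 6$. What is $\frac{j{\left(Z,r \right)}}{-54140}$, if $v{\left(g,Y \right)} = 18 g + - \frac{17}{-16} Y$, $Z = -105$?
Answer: $\frac{15129}{2252224} \approx 0.0067174$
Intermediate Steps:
$s{\left(X \right)} = -10 + X$ ($s{\left(X \right)} = \left(X - 4\right) - 6 = \left(-4 + X\right) - 6 = -10 + X$)
$r = - \frac{625}{156}$ ($r = -4 + \frac{1}{2 \left(-111 + 33\right)} = -4 + \frac{1}{2 \left(-78\right)} = -4 + \frac{1}{2} \left(- \frac{1}{78}\right) = -4 - \frac{1}{156} = - \frac{625}{156} \approx -4.0064$)
$v{\left(g,Y \right)} = 18 g + \frac{17 Y}{16}$ ($v{\left(g,Y \right)} = 18 g + \left(-17\right) \left(- \frac{1}{16}\right) Y = 18 g + \frac{17 Y}{16}$)
$j{\left(N,l \right)} = -180 + 18 l + \frac{17 N}{16}$ ($j{\left(N,l \right)} = 18 \left(-10 + l\right) + \frac{17 N}{16} = \left(-180 + 18 l\right) + \frac{17 N}{16} = -180 + 18 l + \frac{17 N}{16}$)
$\frac{j{\left(Z,r \right)}}{-54140} = \frac{-180 + 18 \left(- \frac{625}{156}\right) + \frac{17}{16} \left(-105\right)}{-54140} = \left(-180 - \frac{1875}{26} - \frac{1785}{16}\right) \left(- \frac{1}{54140}\right) = \left(- \frac{75645}{208}\right) \left(- \frac{1}{54140}\right) = \frac{15129}{2252224}$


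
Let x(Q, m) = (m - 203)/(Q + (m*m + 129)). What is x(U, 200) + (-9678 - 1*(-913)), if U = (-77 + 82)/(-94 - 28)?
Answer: -14303700037/1631911 ≈ -8765.0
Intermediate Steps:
U = -5/122 (U = 5/(-122) = 5*(-1/122) = -5/122 ≈ -0.040984)
x(Q, m) = (-203 + m)/(129 + Q + m**2) (x(Q, m) = (-203 + m)/(Q + (m**2 + 129)) = (-203 + m)/(Q + (129 + m**2)) = (-203 + m)/(129 + Q + m**2))
x(U, 200) + (-9678 - 1*(-913)) = (-203 + 200)/(129 - 5/122 + 200**2) + (-9678 - 1*(-913)) = -3/(129 - 5/122 + 40000) + (-9678 + 913) = -3/(4895733/122) - 8765 = (122/4895733)*(-3) - 8765 = -122/1631911 - 8765 = -14303700037/1631911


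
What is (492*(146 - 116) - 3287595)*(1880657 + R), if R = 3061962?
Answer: -16176376454865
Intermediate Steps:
(492*(146 - 116) - 3287595)*(1880657 + R) = (492*(146 - 116) - 3287595)*(1880657 + 3061962) = (492*30 - 3287595)*4942619 = (14760 - 3287595)*4942619 = -3272835*4942619 = -16176376454865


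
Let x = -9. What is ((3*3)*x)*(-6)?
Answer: 486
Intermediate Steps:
((3*3)*x)*(-6) = ((3*3)*(-9))*(-6) = (9*(-9))*(-6) = -81*(-6) = 486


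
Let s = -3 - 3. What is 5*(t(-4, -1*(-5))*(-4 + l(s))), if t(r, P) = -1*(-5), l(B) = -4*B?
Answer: 500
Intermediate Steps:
s = -6
t(r, P) = 5
5*(t(-4, -1*(-5))*(-4 + l(s))) = 5*(5*(-4 - 4*(-6))) = 5*(5*(-4 + 24)) = 5*(5*20) = 5*100 = 500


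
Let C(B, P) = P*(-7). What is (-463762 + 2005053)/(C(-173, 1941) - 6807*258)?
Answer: -1541291/1769793 ≈ -0.87089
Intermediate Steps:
C(B, P) = -7*P
(-463762 + 2005053)/(C(-173, 1941) - 6807*258) = (-463762 + 2005053)/(-7*1941 - 6807*258) = 1541291/(-13587 - 1756206) = 1541291/(-1769793) = 1541291*(-1/1769793) = -1541291/1769793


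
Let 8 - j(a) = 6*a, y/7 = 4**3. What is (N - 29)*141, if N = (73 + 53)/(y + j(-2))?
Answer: -105327/26 ≈ -4051.0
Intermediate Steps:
y = 448 (y = 7*4**3 = 7*64 = 448)
j(a) = 8 - 6*a
N = 7/26 (N = (73 + 53)/(448 + (8 - 6*(-2))) = 126/(448 + (8 + 12)) = 126/(448 + 20) = 126/468 = 126*(1/468) = 7/26 ≈ 0.26923)
(N - 29)*141 = (7/26 - 29)*141 = -747/26*141 = -105327/26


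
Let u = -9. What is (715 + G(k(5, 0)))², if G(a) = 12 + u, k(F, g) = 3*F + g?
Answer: 515524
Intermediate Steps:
k(F, g) = g + 3*F
G(a) = 3 (G(a) = 12 - 9 = 3)
(715 + G(k(5, 0)))² = (715 + 3)² = 718² = 515524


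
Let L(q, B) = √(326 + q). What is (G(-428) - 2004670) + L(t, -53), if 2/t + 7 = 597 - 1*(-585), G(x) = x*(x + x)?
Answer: -1638302 + 2*√4500861/235 ≈ -1.6383e+6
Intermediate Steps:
G(x) = 2*x² (G(x) = x*(2*x) = 2*x²)
t = 2/1175 (t = 2/(-7 + (597 - 1*(-585))) = 2/(-7 + (597 + 585)) = 2/(-7 + 1182) = 2/1175 ≈ 0.0017021)
(G(-428) - 2004670) + L(t, -53) = (2*(-428)² - 2004670) + √(326 + 2/1175) = (2*183184 - 2004670) + √(383052/1175) = (366368 - 2004670) + 2*√4500861/235 = -1638302 + 2*√4500861/235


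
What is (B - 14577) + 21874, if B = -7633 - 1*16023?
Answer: -16359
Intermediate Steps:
B = -23656 (B = -7633 - 16023 = -23656)
(B - 14577) + 21874 = (-23656 - 14577) + 21874 = -38233 + 21874 = -16359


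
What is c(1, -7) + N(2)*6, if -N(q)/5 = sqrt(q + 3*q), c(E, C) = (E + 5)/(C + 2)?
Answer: -6/5 - 60*sqrt(2) ≈ -86.053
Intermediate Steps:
c(E, C) = (5 + E)/(2 + C)
N(q) = -10*sqrt(q) (N(q) = -5*sqrt(q + 3*q) = -5*2*sqrt(q) = -10*sqrt(q))
c(1, -7) + N(2)*6 = (5 + 1)/(2 - 7) - 10*sqrt(2)*6 = 6/(-5) - 60*sqrt(2) = -1/5*6 - 60*sqrt(2) = -6/5 - 60*sqrt(2)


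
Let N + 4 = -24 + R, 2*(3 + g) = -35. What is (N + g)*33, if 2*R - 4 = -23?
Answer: -1914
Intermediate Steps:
g = -41/2 (g = -3 + (1/2)*(-35) = -3 - 35/2 = -41/2 ≈ -20.500)
R = -19/2 (R = 2 + (1/2)*(-23) = 2 - 23/2 = -19/2 ≈ -9.5000)
N = -75/2 (N = -4 + (-24 - 19/2) = -4 - 67/2 = -75/2 ≈ -37.500)
(N + g)*33 = (-75/2 - 41/2)*33 = -58*33 = -1914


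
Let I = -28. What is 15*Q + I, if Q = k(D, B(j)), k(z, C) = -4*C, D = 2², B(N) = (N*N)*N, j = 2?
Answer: -508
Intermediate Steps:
B(N) = N³ (B(N) = N²*N = N³)
D = 4
Q = -32 (Q = -4*2³ = -4*8 = -32)
15*Q + I = 15*(-32) - 28 = -480 - 28 = -508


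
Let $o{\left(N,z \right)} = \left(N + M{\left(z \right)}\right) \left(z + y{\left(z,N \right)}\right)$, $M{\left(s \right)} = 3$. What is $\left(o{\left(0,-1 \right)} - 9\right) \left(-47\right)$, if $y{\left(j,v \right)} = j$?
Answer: $705$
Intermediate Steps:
$o{\left(N,z \right)} = 2 z \left(3 + N\right)$ ($o{\left(N,z \right)} = \left(N + 3\right) \left(z + z\right) = \left(3 + N\right) 2 z = 2 z \left(3 + N\right)$)
$\left(o{\left(0,-1 \right)} - 9\right) \left(-47\right) = \left(2 \left(-1\right) \left(3 + 0\right) - 9\right) \left(-47\right) = \left(2 \left(-1\right) 3 - 9\right) \left(-47\right) = \left(-6 - 9\right) \left(-47\right) = \left(-15\right) \left(-47\right) = 705$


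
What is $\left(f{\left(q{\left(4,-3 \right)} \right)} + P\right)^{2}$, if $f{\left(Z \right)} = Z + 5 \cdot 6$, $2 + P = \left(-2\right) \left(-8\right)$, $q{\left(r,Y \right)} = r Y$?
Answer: $1024$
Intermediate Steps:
$q{\left(r,Y \right)} = Y r$
$P = 14$ ($P = -2 - -16 = -2 + 16 = 14$)
$f{\left(Z \right)} = 30 + Z$ ($f{\left(Z \right)} = Z + 30 = 30 + Z$)
$\left(f{\left(q{\left(4,-3 \right)} \right)} + P\right)^{2} = \left(\left(30 - 12\right) + 14\right)^{2} = \left(18 + 14\right)^{2} = 32^{2} = 1024$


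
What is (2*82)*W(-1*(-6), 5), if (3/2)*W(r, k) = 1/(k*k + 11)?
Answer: 82/27 ≈ 3.0370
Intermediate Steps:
W(r, k) = 2/(3*(11 + k²)) (W(r, k) = 2/(3*(k*k + 11)) = 2/(3*(k² + 11)) = 2/(3*(11 + k²)))
(2*82)*W(-1*(-6), 5) = (2*82)*(2/(3*(11 + 5²))) = 164*(2/(3*(11 + 25))) = 164*((⅔)/36) = 164*((⅔)*(1/36)) = 164*(1/54) = 82/27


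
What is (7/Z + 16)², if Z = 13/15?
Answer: 97969/169 ≈ 579.70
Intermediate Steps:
Z = 13/15 (Z = 13*(1/15) = 13/15 ≈ 0.86667)
(7/Z + 16)² = (7/(13/15) + 16)² = (7*(15/13) + 16)² = (105/13 + 16)² = (313/13)² = 97969/169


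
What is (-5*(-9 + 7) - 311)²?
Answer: 90601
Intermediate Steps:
(-5*(-9 + 7) - 311)² = (-5*(-2) - 311)² = (10 - 311)² = (-301)² = 90601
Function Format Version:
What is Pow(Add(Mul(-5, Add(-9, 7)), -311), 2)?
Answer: 90601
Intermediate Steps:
Pow(Add(Mul(-5, Add(-9, 7)), -311), 2) = Pow(Add(Mul(-5, -2), -311), 2) = Pow(Add(10, -311), 2) = Pow(-301, 2) = 90601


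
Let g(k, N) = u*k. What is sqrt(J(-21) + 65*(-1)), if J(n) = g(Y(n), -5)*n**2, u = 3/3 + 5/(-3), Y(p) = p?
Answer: sqrt(6109) ≈ 78.160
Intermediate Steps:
u = -2/3 (u = 3*(1/3) + 5*(-1/3) = 1 - 5/3 = -2/3 ≈ -0.66667)
g(k, N) = -2*k/3
J(n) = -2*n**3/3 (J(n) = (-2*n/3)*n**2 = -2*n**3/3)
sqrt(J(-21) + 65*(-1)) = sqrt(-2/3*(-21)**3 + 65*(-1)) = sqrt(-2/3*(-9261) - 65) = sqrt(6174 - 65) = sqrt(6109)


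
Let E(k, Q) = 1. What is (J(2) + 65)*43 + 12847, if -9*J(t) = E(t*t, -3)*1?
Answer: 140735/9 ≈ 15637.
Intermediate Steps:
J(t) = -⅑ (J(t) = -1/9 = -⅑*1 = -⅑)
(J(2) + 65)*43 + 12847 = (-⅑ + 65)*43 + 12847 = (584/9)*43 + 12847 = 25112/9 + 12847 = 140735/9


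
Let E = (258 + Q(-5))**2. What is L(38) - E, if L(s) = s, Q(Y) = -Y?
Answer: -69131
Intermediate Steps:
E = 69169 (E = (258 - 1*(-5))**2 = (258 + 5)**2 = 263**2 = 69169)
L(38) - E = 38 - 1*69169 = 38 - 69169 = -69131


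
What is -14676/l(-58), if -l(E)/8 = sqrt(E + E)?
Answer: -3669*I*sqrt(29)/116 ≈ -170.33*I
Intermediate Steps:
l(E) = -8*sqrt(2)*sqrt(E) (l(E) = -8*sqrt(E + E) = -8*sqrt(2)*sqrt(E))
-14676/l(-58) = -14676/((-8*sqrt(2)*sqrt(-58))) = -14676/((-8*sqrt(2)*I*sqrt(58))) = -14676/((-16*I*sqrt(29))) = -14676*I*sqrt(29)/464 = -3669*I*sqrt(29)/116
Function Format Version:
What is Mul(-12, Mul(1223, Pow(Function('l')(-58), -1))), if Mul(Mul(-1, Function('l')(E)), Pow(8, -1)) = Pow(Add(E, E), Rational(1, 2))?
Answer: Mul(Rational(-3669, 116), I, Pow(29, Rational(1, 2))) ≈ Mul(-170.33, I)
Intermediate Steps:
Function('l')(E) = Mul(-8, Pow(2, Rational(1, 2)), Pow(E, Rational(1, 2))) (Function('l')(E) = Mul(-8, Pow(Add(E, E), Rational(1, 2))) = Mul(-8, Pow(Mul(2, E), Rational(1, 2))) = Mul(-8, Mul(Pow(2, Rational(1, 2)), Pow(E, Rational(1, 2)))) = Mul(-8, Pow(2, Rational(1, 2)), Pow(E, Rational(1, 2))))
Mul(-12, Mul(1223, Pow(Function('l')(-58), -1))) = Mul(-12, Mul(1223, Pow(Mul(-8, Pow(2, Rational(1, 2)), Pow(-58, Rational(1, 2))), -1))) = Mul(-12, Mul(1223, Pow(Mul(-8, Pow(2, Rational(1, 2)), Mul(I, Pow(58, Rational(1, 2)))), -1))) = Mul(-12, Mul(1223, Pow(Mul(-16, I, Pow(29, Rational(1, 2))), -1))) = Mul(-12, Mul(1223, Mul(Rational(1, 464), I, Pow(29, Rational(1, 2))))) = Mul(-12, Mul(Rational(1223, 464), I, Pow(29, Rational(1, 2)))) = Mul(Rational(-3669, 116), I, Pow(29, Rational(1, 2)))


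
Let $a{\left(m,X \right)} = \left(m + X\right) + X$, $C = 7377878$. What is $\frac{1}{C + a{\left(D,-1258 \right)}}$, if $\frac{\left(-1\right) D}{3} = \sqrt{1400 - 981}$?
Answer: $\frac{2458454}{18131988209091} + \frac{\sqrt{419}}{18131988209091} \approx 1.3559 \cdot 10^{-7}$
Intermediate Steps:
$D = - 3 \sqrt{419}$ ($D = - 3 \sqrt{1400 - 981} = - 3 \sqrt{419} \approx -61.408$)
$a{\left(m,X \right)} = m + 2 X$ ($a{\left(m,X \right)} = \left(X + m\right) + X = m + 2 X$)
$\frac{1}{C + a{\left(D,-1258 \right)}} = \frac{1}{7377878 - \left(2516 + 3 \sqrt{419}\right)} = \frac{1}{7375362 - 3 \sqrt{419}}$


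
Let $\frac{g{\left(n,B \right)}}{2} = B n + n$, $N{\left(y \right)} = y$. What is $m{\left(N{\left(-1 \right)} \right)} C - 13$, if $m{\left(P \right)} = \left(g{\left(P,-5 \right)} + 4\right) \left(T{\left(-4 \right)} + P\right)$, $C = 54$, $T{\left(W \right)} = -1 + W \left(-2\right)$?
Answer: $3875$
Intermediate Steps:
$T{\left(W \right)} = -1 - 2 W$
$g{\left(n,B \right)} = 2 n + 2 B n$ ($g{\left(n,B \right)} = 2 \left(B n + n\right) = 2 \left(n + B n\right) = 2 n + 2 B n$)
$m{\left(P \right)} = \left(4 - 8 P\right) \left(7 + P\right)$ ($m{\left(P \right)} = \left(2 P \left(1 - 5\right) + 4\right) \left(\left(-1 - -8\right) + P\right) = \left(2 P \left(-4\right) + 4\right) \left(\left(-1 + 8\right) + P\right) = \left(- 8 P + 4\right) \left(7 + P\right) = \left(4 - 8 P\right) \left(7 + P\right)$)
$m{\left(N{\left(-1 \right)} \right)} C - 13 = \left(28 - -52 - 8 \left(-1\right)^{2}\right) 54 - 13 = \left(28 + 52 - 8\right) 54 - 13 = 72 \cdot 54 - 13 = 3888 - 13 = 3875$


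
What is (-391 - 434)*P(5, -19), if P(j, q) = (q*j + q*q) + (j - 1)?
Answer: -222750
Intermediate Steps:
P(j, q) = -1 + j + q**2 + j*q (P(j, q) = (j*q + q**2) + (-1 + j) = (q**2 + j*q) + (-1 + j) = -1 + j + q**2 + j*q)
(-391 - 434)*P(5, -19) = (-391 - 434)*(-1 + 5 + (-19)**2 + 5*(-19)) = -825*(-1 + 5 + 361 - 95) = -825*270 = -222750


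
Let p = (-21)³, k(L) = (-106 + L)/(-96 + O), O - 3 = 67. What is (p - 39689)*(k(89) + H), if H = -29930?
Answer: 19045539425/13 ≈ 1.4650e+9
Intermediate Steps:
O = 70 (O = 3 + 67 = 70)
k(L) = 53/13 - L/26 (k(L) = (-106 + L)/(-96 + 70) = (-106 + L)/(-26) = (-106 + L)*(-1/26) = 53/13 - L/26)
p = -9261
(p - 39689)*(k(89) + H) = (-9261 - 39689)*((53/13 - 1/26*89) - 29930) = -48950*((53/13 - 89/26) - 29930) = -48950*(17/26 - 29930) = -48950*(-778163/26) = 19045539425/13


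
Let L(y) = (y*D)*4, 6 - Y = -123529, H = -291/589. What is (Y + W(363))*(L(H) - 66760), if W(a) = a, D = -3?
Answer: -4871439900904/589 ≈ -8.2707e+9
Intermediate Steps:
H = -291/589 (H = -291*1/589 = -291/589 ≈ -0.49406)
Y = 123535 (Y = 6 - 1*(-123529) = 6 + 123529 = 123535)
L(y) = -12*y (L(y) = (y*(-3))*4 = -3*y*4 = -12*y)
(Y + W(363))*(L(H) - 66760) = (123535 + 363)*(-12*(-291/589) - 66760) = 123898*(3492/589 - 66760) = 123898*(-39318148/589) = -4871439900904/589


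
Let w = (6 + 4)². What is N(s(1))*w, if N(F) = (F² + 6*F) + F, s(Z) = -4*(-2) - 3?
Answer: 6000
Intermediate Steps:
s(Z) = 5 (s(Z) = 8 - 3 = 5)
N(F) = F² + 7*F
w = 100 (w = 10² = 100)
N(s(1))*w = (5*(7 + 5))*100 = (5*12)*100 = 60*100 = 6000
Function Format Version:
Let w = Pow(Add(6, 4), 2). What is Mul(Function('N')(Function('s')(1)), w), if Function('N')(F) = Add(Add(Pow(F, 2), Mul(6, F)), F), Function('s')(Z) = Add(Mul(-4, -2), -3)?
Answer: 6000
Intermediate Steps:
Function('s')(Z) = 5 (Function('s')(Z) = Add(8, -3) = 5)
Function('N')(F) = Add(Pow(F, 2), Mul(7, F))
w = 100 (w = Pow(10, 2) = 100)
Mul(Function('N')(Function('s')(1)), w) = Mul(Mul(5, Add(7, 5)), 100) = Mul(Mul(5, 12), 100) = Mul(60, 100) = 6000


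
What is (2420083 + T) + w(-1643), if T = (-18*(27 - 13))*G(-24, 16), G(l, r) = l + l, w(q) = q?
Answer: 2430536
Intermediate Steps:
G(l, r) = 2*l
T = 12096 (T = (-18*(27 - 13))*(2*(-24)) = -18*14*(-48) = -252*(-48) = 12096)
(2420083 + T) + w(-1643) = (2420083 + 12096) - 1643 = 2432179 - 1643 = 2430536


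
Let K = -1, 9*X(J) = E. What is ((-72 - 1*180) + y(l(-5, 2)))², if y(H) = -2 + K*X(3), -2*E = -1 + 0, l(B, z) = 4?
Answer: 20912329/324 ≈ 64544.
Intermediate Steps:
E = ½ (E = -(-1 + 0)/2 = -½*(-1) = ½ ≈ 0.50000)
X(J) = 1/18 (X(J) = (⅑)*(½) = 1/18)
y(H) = -37/18 (y(H) = -2 - 1*1/18 = -2 - 1/18 = -37/18)
((-72 - 1*180) + y(l(-5, 2)))² = ((-72 - 1*180) - 37/18)² = ((-72 - 180) - 37/18)² = (-252 - 37/18)² = (-4573/18)² = 20912329/324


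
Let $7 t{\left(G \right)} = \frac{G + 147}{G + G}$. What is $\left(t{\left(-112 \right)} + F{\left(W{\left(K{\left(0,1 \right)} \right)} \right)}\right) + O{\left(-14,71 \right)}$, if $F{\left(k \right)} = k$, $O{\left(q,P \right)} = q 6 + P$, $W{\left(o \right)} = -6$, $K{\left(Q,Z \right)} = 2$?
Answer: $- \frac{4261}{224} \approx -19.022$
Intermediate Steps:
$t{\left(G \right)} = \frac{147 + G}{14 G}$ ($t{\left(G \right)} = \frac{\left(G + 147\right) \frac{1}{G + G}}{7} = \frac{\left(147 + G\right) \frac{1}{2 G}}{7} = \frac{\frac{1}{2} \frac{1}{G} \left(147 + G\right)}{7} = \frac{147 + G}{14 G}$)
$O{\left(q,P \right)} = P + 6 q$ ($O{\left(q,P \right)} = 6 q + P = P + 6 q$)
$\left(t{\left(-112 \right)} + F{\left(W{\left(K{\left(0,1 \right)} \right)} \right)}\right) + O{\left(-14,71 \right)} = \left(\frac{147 - 112}{14 \left(-112\right)} - 6\right) + \left(71 + 6 \left(-14\right)\right) = \left(\frac{1}{14} \left(- \frac{1}{112}\right) 35 - 6\right) + \left(71 - 84\right) = \left(- \frac{5}{224} - 6\right) - 13 = - \frac{1349}{224} - 13 = - \frac{4261}{224}$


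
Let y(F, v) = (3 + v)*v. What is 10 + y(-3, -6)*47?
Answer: 856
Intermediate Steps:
y(F, v) = v*(3 + v)
10 + y(-3, -6)*47 = 10 - 6*(3 - 6)*47 = 10 - 6*(-3)*47 = 10 + 18*47 = 10 + 846 = 856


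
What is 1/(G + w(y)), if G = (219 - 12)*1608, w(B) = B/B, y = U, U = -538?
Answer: 1/332857 ≈ 3.0043e-6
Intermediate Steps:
y = -538
w(B) = 1
G = 332856 (G = 207*1608 = 332856)
1/(G + w(y)) = 1/(332856 + 1) = 1/332857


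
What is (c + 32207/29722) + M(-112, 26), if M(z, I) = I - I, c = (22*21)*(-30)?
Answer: -58844959/4246 ≈ -13859.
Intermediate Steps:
c = -13860 (c = 462*(-30) = -13860)
M(z, I) = 0
(c + 32207/29722) + M(-112, 26) = (-13860 + 32207/29722) + 0 = (-13860 + 32207*(1/29722)) + 0 = (-13860 + 4601/4246) + 0 = -58844959/4246 + 0 = -58844959/4246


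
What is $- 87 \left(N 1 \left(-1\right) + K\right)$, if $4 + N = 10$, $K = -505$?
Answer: $44457$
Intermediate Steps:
$N = 6$ ($N = -4 + 10 = 6$)
$- 87 \left(N 1 \left(-1\right) + K\right) = - 87 \left(6 \cdot 1 \left(-1\right) - 505\right) = - 87 \left(6 \left(-1\right) - 505\right) = - 87 \left(-6 - 505\right) = \left(-87\right) \left(-511\right) = 44457$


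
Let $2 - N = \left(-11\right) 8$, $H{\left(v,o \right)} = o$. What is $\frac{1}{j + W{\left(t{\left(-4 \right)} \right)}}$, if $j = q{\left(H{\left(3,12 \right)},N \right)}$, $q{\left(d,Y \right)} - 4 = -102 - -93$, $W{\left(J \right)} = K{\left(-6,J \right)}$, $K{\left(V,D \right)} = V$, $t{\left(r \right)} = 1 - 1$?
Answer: $- \frac{1}{11} \approx -0.090909$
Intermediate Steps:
$t{\left(r \right)} = 0$
$W{\left(J \right)} = -6$
$N = 90$ ($N = 2 - \left(-11\right) 8 = 2 - -88 = 2 + 88 = 90$)
$q{\left(d,Y \right)} = -5$ ($q{\left(d,Y \right)} = 4 - 9 = -5$)
$j = -5$
$\frac{1}{j + W{\left(t{\left(-4 \right)} \right)}} = \frac{1}{-5 - 6} = \frac{1}{-11} = - \frac{1}{11}$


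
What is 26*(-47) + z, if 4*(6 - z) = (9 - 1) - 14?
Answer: -2429/2 ≈ -1214.5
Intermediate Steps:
z = 15/2 (z = 6 - ((9 - 1) - 14)/4 = 6 - (8 - 14)/4 = 6 - ¼*(-6) = 6 + 3/2 = 15/2 ≈ 7.5000)
26*(-47) + z = 26*(-47) + 15/2 = -1222 + 15/2 = -2429/2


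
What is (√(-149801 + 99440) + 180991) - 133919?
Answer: 47072 + I*√50361 ≈ 47072.0 + 224.41*I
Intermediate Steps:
(√(-149801 + 99440) + 180991) - 133919 = (√(-50361) + 180991) - 133919 = (I*√50361 + 180991) - 133919 = (180991 + I*√50361) - 133919 = 47072 + I*√50361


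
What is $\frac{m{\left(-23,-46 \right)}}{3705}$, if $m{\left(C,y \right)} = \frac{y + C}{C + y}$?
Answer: $\frac{1}{3705} \approx 0.00026991$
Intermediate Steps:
$m{\left(C,y \right)} = 1$ ($m{\left(C,y \right)} = \frac{C + y}{C + y} = 1$)
$\frac{m{\left(-23,-46 \right)}}{3705} = 1 \cdot \frac{1}{3705} = \frac{1}{3705}$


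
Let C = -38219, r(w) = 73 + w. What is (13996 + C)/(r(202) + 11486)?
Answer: -24223/11761 ≈ -2.0596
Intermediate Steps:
(13996 + C)/(r(202) + 11486) = (13996 - 38219)/((73 + 202) + 11486) = -24223/(275 + 11486) = -24223/11761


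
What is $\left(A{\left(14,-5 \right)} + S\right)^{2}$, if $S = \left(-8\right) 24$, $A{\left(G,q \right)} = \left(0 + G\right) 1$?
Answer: $31684$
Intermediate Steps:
$A{\left(G,q \right)} = G$ ($A{\left(G,q \right)} = G 1 = G$)
$S = -192$
$\left(A{\left(14,-5 \right)} + S\right)^{2} = \left(14 - 192\right)^{2} = \left(-178\right)^{2} = 31684$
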